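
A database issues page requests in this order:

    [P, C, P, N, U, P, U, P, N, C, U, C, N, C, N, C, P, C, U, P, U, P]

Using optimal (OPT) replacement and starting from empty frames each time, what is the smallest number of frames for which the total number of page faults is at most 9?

f=1: 22 faults
f=2: 9 faults
f=3: 6 faults
f=4: 4 faults
Smallest f with faults ≤ 9 is 2.

2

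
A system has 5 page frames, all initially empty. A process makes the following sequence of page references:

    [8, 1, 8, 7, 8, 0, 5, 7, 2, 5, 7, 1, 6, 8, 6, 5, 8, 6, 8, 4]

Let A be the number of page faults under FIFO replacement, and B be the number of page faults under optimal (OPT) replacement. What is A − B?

Under FIFO: F F . F . F F . F . . . F F . . . . . F → 9 faults.
Under OPT: F F . F . F F . F . . . F . . . . . . F → 8 faults.
A − B = 9 − 8 = 1.

1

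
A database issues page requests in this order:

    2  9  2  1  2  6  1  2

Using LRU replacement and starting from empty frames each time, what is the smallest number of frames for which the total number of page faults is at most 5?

f=1: 8 faults
f=2: 6 faults
f=3: 4 faults
f=4: 4 faults
Smallest f with faults ≤ 5 is 3.

3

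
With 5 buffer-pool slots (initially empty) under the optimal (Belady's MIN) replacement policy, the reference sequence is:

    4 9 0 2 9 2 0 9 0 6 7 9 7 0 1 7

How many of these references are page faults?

4 -> fault, frames {4}
9 -> fault, frames {4,9}
0 -> fault, frames {4,9,0}
2 -> fault, frames {4,9,0,2}
9 -> hit
2 -> hit
0 -> hit
9 -> hit
0 -> hit
6 -> fault, frames {4,9,0,2,6}
7 -> fault, evict 6, frames {4,9,0,2,7}
9 -> hit
7 -> hit
0 -> hit
1 -> fault, evict 2, frames {4,9,0,7,1}
7 -> hit
Page faults: 7.

7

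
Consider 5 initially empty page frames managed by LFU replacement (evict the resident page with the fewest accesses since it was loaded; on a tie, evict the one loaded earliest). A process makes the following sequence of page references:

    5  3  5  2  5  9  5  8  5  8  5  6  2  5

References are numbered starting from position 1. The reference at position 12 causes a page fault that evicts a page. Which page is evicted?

3

pos 1: 5 -> miss, frames (5)
pos 2: 3 -> miss, frames (5 3)
pos 3: 5 -> hit
pos 4: 2 -> miss, frames (5 3 2)
pos 5: 5 -> hit
pos 6: 9 -> miss, frames (5 3 2 9)
pos 7: 5 -> hit
pos 8: 8 -> miss, frames (5 3 2 9 8)
pos 9: 5 -> hit
pos 10: 8 -> hit
pos 11: 5 -> hit
pos 12: 6 -> miss, evict 3, frames (5 2 9 8 6)
At position 12, page 3 is evicted.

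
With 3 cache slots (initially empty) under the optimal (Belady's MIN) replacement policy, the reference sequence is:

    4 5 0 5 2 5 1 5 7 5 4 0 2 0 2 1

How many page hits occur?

4: miss, frames (4)
5: miss, frames (4 5)
0: miss, frames (4 5 0)
5: hit
2: miss, evict 0, frames (4 5 2)
5: hit
1: miss, evict 2, frames (4 5 1)
5: hit
7: miss, evict 1, frames (4 5 7)
5: hit
4: hit
0: miss, evict 7, frames (4 5 0)
2: miss, evict 5, frames (4 0 2)
0: hit
2: hit
1: miss, evict 2, frames (4 0 1)
Hits: 7.

7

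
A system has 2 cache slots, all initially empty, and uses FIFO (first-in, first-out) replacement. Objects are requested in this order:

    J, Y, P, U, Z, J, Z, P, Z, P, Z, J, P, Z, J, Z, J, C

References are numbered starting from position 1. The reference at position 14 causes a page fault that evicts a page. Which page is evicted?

pos 1: J → miss, frames (J)
pos 2: Y → miss, frames (J Y)
pos 3: P → miss, evict J, frames (Y P)
pos 4: U → miss, evict Y, frames (P U)
pos 5: Z → miss, evict P, frames (U Z)
pos 6: J → miss, evict U, frames (Z J)
pos 7: Z → hit
pos 8: P → miss, evict Z, frames (J P)
pos 9: Z → miss, evict J, frames (P Z)
pos 10: P → hit
pos 11: Z → hit
pos 12: J → miss, evict P, frames (Z J)
pos 13: P → miss, evict Z, frames (J P)
pos 14: Z → miss, evict J, frames (P Z)
At position 14, page J is evicted.

J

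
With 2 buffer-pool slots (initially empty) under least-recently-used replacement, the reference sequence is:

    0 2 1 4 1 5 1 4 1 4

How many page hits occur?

4

0 → miss, frames [0]
2 → miss, frames [0, 2]
1 → miss, evict 0, frames [2, 1]
4 → miss, evict 2, frames [1, 4]
1 → hit
5 → miss, evict 4, frames [1, 5]
1 → hit
4 → miss, evict 5, frames [1, 4]
1 → hit
4 → hit
Hits: 4.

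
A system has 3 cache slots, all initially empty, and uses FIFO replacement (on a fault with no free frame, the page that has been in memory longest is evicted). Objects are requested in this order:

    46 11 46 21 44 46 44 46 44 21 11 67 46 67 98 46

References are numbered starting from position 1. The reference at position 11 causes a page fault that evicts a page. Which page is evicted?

pos 1: 46 -> fault, frames (46)
pos 2: 11 -> fault, frames (46 11)
pos 3: 46 -> hit
pos 4: 21 -> fault, frames (46 11 21)
pos 5: 44 -> fault, evict 46, frames (11 21 44)
pos 6: 46 -> fault, evict 11, frames (21 44 46)
pos 7: 44 -> hit
pos 8: 46 -> hit
pos 9: 44 -> hit
pos 10: 21 -> hit
pos 11: 11 -> fault, evict 21, frames (44 46 11)
At position 11, page 21 is evicted.

21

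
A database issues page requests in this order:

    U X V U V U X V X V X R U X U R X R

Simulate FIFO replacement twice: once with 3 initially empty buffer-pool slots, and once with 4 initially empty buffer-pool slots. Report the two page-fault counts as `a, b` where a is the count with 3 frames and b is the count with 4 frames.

3 frames: F F F . . . . . . . . F F F . . . . → 6 faults.
4 frames: F F F . . . . . . . . F . . . . . . → 4 faults.
4 < 6: adding a frame reduced faults, as is typical.

6, 4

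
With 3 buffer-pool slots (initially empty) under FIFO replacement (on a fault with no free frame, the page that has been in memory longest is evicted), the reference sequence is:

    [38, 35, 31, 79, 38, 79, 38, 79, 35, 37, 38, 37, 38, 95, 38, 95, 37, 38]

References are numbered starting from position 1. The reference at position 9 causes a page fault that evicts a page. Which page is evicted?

31

pos 1: 38: miss, frames {38}
pos 2: 35: miss, frames {38,35}
pos 3: 31: miss, frames {38,35,31}
pos 4: 79: miss, evict 38, frames {35,31,79}
pos 5: 38: miss, evict 35, frames {31,79,38}
pos 6: 79: hit
pos 7: 38: hit
pos 8: 79: hit
pos 9: 35: miss, evict 31, frames {79,38,35}
At position 9, page 31 is evicted.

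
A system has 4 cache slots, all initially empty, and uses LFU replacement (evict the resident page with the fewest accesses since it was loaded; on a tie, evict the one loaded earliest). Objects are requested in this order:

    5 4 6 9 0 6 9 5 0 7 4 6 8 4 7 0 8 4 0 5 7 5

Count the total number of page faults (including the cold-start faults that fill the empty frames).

16

5 -> fault, frames (5)
4 -> fault, frames (5 4)
6 -> fault, frames (5 4 6)
9 -> fault, frames (5 4 6 9)
0 -> fault, evict 5, frames (4 6 9 0)
6 -> hit
9 -> hit
5 -> fault, evict 4, frames (6 9 0 5)
0 -> hit
7 -> fault, evict 5, frames (6 9 0 7)
4 -> fault, evict 7, frames (6 9 0 4)
6 -> hit
8 -> fault, evict 4, frames (6 9 0 8)
4 -> fault, evict 8, frames (6 9 0 4)
7 -> fault, evict 4, frames (6 9 0 7)
0 -> hit
8 -> fault, evict 7, frames (6 9 0 8)
4 -> fault, evict 8, frames (6 9 0 4)
0 -> hit
5 -> fault, evict 4, frames (6 9 0 5)
7 -> fault, evict 5, frames (6 9 0 7)
5 -> fault, evict 7, frames (6 9 0 5)
Page faults: 16.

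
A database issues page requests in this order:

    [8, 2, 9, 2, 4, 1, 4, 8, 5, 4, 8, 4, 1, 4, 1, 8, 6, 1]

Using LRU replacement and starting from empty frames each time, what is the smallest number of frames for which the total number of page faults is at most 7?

f=1: 18 faults
f=2: 13 faults
f=3: 9 faults
f=4: 8 faults
f=5: 7 faults
f=6: 7 faults
f=7: 7 faults
Smallest f with faults ≤ 7 is 5.

5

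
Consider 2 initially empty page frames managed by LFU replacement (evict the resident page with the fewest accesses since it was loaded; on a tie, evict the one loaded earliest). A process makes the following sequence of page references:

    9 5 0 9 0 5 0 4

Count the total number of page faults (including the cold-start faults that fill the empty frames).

9 → miss, frames [9]
5 → miss, frames [9, 5]
0 → miss, evict 9, frames [5, 0]
9 → miss, evict 5, frames [0, 9]
0 → hit
5 → miss, evict 9, frames [0, 5]
0 → hit
4 → miss, evict 5, frames [0, 4]
Page faults: 6.

6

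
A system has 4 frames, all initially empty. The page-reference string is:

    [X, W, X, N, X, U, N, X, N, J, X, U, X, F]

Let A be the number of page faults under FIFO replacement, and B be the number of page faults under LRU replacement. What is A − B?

Under FIFO: F F . F . F . . . F F . . F → 7 faults.
Under LRU: F F . F . F . . . F . . . F → 6 faults.
A − B = 7 − 6 = 1.

1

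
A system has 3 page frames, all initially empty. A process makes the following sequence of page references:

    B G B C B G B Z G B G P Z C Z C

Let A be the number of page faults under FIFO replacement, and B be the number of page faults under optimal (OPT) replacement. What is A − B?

3

Under FIFO: F F . F . . . F . F F F F F . . → 9 faults.
Under OPT: F F . F . . . F . . . F . F . . → 6 faults.
A − B = 9 − 6 = 3.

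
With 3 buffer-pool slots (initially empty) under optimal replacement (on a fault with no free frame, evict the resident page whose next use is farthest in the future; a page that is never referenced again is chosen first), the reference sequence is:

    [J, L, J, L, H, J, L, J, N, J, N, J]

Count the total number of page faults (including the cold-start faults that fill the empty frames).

J -> fault, frames (J)
L -> fault, frames (J L)
J -> hit
L -> hit
H -> fault, frames (J L H)
J -> hit
L -> hit
J -> hit
N -> fault, evict H, frames (J L N)
J -> hit
N -> hit
J -> hit
Page faults: 4.

4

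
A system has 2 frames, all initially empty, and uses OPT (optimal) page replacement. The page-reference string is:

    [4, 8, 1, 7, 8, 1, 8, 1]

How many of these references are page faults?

4 -> miss, frames (4)
8 -> miss, frames (4 8)
1 -> miss, evict 4, frames (8 1)
7 -> miss, evict 1, frames (8 7)
8 -> hit
1 -> miss, evict 7, frames (8 1)
8 -> hit
1 -> hit
Page faults: 5.

5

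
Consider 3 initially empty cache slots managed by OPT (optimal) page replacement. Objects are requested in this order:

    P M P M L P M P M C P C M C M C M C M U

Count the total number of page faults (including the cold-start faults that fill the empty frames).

P → miss, frames (P)
M → miss, frames (P M)
P → hit
M → hit
L → miss, frames (P M L)
P → hit
M → hit
P → hit
M → hit
C → miss, evict L, frames (P M C)
P → hit
C → hit
M → hit
C → hit
M → hit
C → hit
M → hit
C → hit
M → hit
U → miss, evict C, frames (P M U)
Page faults: 5.

5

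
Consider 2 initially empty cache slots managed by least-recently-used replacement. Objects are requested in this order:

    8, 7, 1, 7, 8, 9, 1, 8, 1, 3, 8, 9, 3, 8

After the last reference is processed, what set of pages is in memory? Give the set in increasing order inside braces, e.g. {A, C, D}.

8 -> fault, frames (8)
7 -> fault, frames (8 7)
1 -> fault, evict 8, frames (7 1)
7 -> hit
8 -> fault, evict 1, frames (7 8)
9 -> fault, evict 7, frames (8 9)
1 -> fault, evict 8, frames (9 1)
8 -> fault, evict 9, frames (1 8)
1 -> hit
3 -> fault, evict 8, frames (1 3)
8 -> fault, evict 1, frames (3 8)
9 -> fault, evict 3, frames (8 9)
3 -> fault, evict 8, frames (9 3)
8 -> fault, evict 9, frames (3 8)

{3, 8}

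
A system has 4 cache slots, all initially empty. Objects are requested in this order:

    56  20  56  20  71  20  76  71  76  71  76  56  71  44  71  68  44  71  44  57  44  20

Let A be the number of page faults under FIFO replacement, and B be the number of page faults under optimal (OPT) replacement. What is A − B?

1

Under FIFO: F F . . F . F . . . . . . F . F . . . F . F → 8 faults.
Under OPT: F F . . F . F . . . . . . F . F . . . F . . → 7 faults.
A − B = 8 − 7 = 1.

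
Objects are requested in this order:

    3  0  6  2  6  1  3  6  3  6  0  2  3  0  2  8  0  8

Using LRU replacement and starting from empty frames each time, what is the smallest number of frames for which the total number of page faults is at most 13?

f=1: 18 faults
f=2: 14 faults
f=3: 10 faults
f=4: 9 faults
f=5: 6 faults
f=6: 6 faults
Smallest f with faults ≤ 13 is 3.

3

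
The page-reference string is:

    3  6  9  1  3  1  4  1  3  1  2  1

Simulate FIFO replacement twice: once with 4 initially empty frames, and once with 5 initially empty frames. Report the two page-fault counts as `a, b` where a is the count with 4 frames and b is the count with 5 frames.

4 frames: F F F F . . F . F . F . → 7 faults.
5 frames: F F F F . . F . . . F . → 6 faults.
6 < 7: adding a frame reduced faults, as is typical.

7, 6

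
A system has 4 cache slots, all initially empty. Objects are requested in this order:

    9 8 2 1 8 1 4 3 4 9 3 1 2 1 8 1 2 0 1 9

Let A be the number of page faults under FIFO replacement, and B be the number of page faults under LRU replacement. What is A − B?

1

Under FIFO: F F F F . . F F . F . . F F F . . F . F → 12 faults.
Under LRU: F F F F . . F F . F . . F . F . . F . F → 11 faults.
A − B = 12 − 11 = 1.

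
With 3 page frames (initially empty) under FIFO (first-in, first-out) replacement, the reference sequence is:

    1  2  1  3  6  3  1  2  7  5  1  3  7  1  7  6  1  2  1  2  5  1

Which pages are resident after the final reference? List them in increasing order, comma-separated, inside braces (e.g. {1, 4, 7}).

1 → miss, frames (1)
2 → miss, frames (1 2)
1 → hit
3 → miss, frames (1 2 3)
6 → miss, evict 1, frames (2 3 6)
3 → hit
1 → miss, evict 2, frames (3 6 1)
2 → miss, evict 3, frames (6 1 2)
7 → miss, evict 6, frames (1 2 7)
5 → miss, evict 1, frames (2 7 5)
1 → miss, evict 2, frames (7 5 1)
3 → miss, evict 7, frames (5 1 3)
7 → miss, evict 5, frames (1 3 7)
1 → hit
7 → hit
6 → miss, evict 1, frames (3 7 6)
1 → miss, evict 3, frames (7 6 1)
2 → miss, evict 7, frames (6 1 2)
1 → hit
2 → hit
5 → miss, evict 6, frames (1 2 5)
1 → hit

{1, 2, 5}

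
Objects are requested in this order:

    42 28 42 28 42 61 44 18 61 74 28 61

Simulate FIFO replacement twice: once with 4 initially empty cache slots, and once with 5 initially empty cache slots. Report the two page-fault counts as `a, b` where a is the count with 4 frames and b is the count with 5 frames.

8, 6

4 frames: F F . . . F F F . F F F → 8 faults.
5 frames: F F . . . F F F . F . . → 6 faults.
6 < 8: adding a frame reduced faults, as is typical.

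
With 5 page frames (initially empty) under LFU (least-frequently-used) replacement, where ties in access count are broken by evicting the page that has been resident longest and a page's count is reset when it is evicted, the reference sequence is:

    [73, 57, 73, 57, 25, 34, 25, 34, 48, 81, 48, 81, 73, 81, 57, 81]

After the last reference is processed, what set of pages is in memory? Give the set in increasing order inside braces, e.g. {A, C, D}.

73: miss, frames {73}
57: miss, frames {73,57}
73: hit
57: hit
25: miss, frames {73,57,25}
34: miss, frames {73,57,25,34}
25: hit
34: hit
48: miss, frames {73,57,25,34,48}
81: miss, evict 48, frames {73,57,25,34,81}
48: miss, evict 81, frames {73,57,25,34,48}
81: miss, evict 48, frames {73,57,25,34,81}
73: hit
81: hit
57: hit
81: hit

{25, 34, 57, 73, 81}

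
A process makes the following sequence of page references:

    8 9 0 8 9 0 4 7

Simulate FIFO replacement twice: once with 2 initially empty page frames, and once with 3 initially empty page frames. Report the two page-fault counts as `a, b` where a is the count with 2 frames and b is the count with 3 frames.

8, 5

2 frames: F F F F F F F F → 8 faults.
3 frames: F F F . . . F F → 5 faults.
5 < 8: adding a frame reduced faults, as is typical.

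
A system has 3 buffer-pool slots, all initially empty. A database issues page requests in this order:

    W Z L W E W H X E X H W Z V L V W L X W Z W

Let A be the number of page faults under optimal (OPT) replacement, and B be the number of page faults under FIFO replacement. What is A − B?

Under OPT: F F F . F . F F . . . F F F F . . . F . F . → 12 faults.
Under FIFO: F F F . F F F F F . . F F F F . F . F . F . → 15 faults.
A − B = 12 − 15 = -3.

-3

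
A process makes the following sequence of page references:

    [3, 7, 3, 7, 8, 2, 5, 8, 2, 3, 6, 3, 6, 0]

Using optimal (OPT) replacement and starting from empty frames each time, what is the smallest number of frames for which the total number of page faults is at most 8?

f=1: 14 faults
f=2: 9 faults
f=3: 8 faults
f=4: 7 faults
f=5: 7 faults
f=6: 7 faults
f=7: 7 faults
Smallest f with faults ≤ 8 is 3.

3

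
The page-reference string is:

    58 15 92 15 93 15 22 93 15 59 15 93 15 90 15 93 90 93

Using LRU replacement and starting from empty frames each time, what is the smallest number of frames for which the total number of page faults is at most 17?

f=1: 18 faults
f=2: 12 faults
f=3: 7 faults
f=4: 7 faults
f=5: 7 faults
f=6: 7 faults
f=7: 7 faults
Smallest f with faults ≤ 17 is 2.

2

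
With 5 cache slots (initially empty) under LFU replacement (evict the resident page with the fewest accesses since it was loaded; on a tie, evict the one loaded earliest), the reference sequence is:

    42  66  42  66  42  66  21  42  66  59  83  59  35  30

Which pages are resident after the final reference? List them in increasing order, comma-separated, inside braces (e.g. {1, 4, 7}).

42 -> fault, frames [42]
66 -> fault, frames [42, 66]
42 -> hit
66 -> hit
42 -> hit
66 -> hit
21 -> fault, frames [42, 66, 21]
42 -> hit
66 -> hit
59 -> fault, frames [42, 66, 21, 59]
83 -> fault, frames [42, 66, 21, 59, 83]
59 -> hit
35 -> fault, evict 21, frames [42, 66, 59, 83, 35]
30 -> fault, evict 83, frames [42, 66, 59, 35, 30]

{30, 35, 42, 59, 66}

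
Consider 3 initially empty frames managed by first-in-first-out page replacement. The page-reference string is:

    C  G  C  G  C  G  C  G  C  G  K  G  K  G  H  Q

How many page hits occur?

11

C: miss, frames {C}
G: miss, frames {C,G}
C: hit
G: hit
C: hit
G: hit
C: hit
G: hit
C: hit
G: hit
K: miss, frames {C,G,K}
G: hit
K: hit
G: hit
H: miss, evict C, frames {G,K,H}
Q: miss, evict G, frames {K,H,Q}
Hits: 11.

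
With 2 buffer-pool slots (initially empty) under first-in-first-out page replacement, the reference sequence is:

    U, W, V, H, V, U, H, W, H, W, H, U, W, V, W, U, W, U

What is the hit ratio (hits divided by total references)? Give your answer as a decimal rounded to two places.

U → miss, frames (U)
W → miss, frames (U W)
V → miss, evict U, frames (W V)
H → miss, evict W, frames (V H)
V → hit
U → miss, evict V, frames (H U)
H → hit
W → miss, evict H, frames (U W)
H → miss, evict U, frames (W H)
W → hit
H → hit
U → miss, evict W, frames (H U)
W → miss, evict H, frames (U W)
V → miss, evict U, frames (W V)
W → hit
U → miss, evict W, frames (V U)
W → miss, evict V, frames (U W)
U → hit
Hits: 6 of 18 references → 6/18 = 0.3333.

0.33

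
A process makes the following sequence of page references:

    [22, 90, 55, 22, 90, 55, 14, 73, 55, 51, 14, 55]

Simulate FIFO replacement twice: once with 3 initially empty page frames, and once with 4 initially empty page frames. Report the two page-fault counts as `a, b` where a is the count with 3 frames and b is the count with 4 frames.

3 frames: F F F . . . F F . F . F → 7 faults.
4 frames: F F F . . . F F . F . . → 6 faults.
6 < 7: adding a frame reduced faults, as is typical.

7, 6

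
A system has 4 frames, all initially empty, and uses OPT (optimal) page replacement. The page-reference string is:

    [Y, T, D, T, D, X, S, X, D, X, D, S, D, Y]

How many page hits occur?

9

Y -> fault, frames {Y}
T -> fault, frames {Y,T}
D -> fault, frames {Y,T,D}
T -> hit
D -> hit
X -> fault, frames {Y,T,D,X}
S -> fault, evict T, frames {Y,D,X,S}
X -> hit
D -> hit
X -> hit
D -> hit
S -> hit
D -> hit
Y -> hit
Hits: 9.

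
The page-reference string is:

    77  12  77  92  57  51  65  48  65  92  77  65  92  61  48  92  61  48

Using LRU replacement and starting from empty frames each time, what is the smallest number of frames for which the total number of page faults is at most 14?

3

f=1: 18 faults
f=2: 16 faults
f=3: 11 faults
f=4: 11 faults
f=5: 9 faults
f=6: 8 faults
f=7: 8 faults
f=8: 8 faults
Smallest f with faults ≤ 14 is 3.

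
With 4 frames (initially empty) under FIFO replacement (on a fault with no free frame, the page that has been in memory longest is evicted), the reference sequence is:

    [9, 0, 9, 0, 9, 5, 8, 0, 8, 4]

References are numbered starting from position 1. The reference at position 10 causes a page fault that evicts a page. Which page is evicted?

pos 1: 9 -> fault, frames [9]
pos 2: 0 -> fault, frames [9, 0]
pos 3: 9 -> hit
pos 4: 0 -> hit
pos 5: 9 -> hit
pos 6: 5 -> fault, frames [9, 0, 5]
pos 7: 8 -> fault, frames [9, 0, 5, 8]
pos 8: 0 -> hit
pos 9: 8 -> hit
pos 10: 4 -> fault, evict 9, frames [0, 5, 8, 4]
At position 10, page 9 is evicted.

9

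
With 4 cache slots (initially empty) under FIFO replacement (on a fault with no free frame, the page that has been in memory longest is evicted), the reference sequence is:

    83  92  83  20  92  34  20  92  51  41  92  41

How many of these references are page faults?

83 -> miss, frames {83}
92 -> miss, frames {83,92}
83 -> hit
20 -> miss, frames {83,92,20}
92 -> hit
34 -> miss, frames {83,92,20,34}
20 -> hit
92 -> hit
51 -> miss, evict 83, frames {92,20,34,51}
41 -> miss, evict 92, frames {20,34,51,41}
92 -> miss, evict 20, frames {34,51,41,92}
41 -> hit
Page faults: 7.

7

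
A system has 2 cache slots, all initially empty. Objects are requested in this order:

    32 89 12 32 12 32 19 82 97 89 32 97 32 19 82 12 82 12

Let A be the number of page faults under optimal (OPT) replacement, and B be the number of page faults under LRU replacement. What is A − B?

Under OPT: F F F . . . F F F F . F . F F F . . → 11 faults.
Under LRU: F F F F . . F F F F F F . F F F . . → 13 faults.
A − B = 11 − 13 = -2.

-2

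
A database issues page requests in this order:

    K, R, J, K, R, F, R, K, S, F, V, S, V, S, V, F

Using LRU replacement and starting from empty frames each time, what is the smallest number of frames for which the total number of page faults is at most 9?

f=1: 16 faults
f=2: 12 faults
f=3: 7 faults
f=4: 6 faults
f=5: 6 faults
f=6: 6 faults
Smallest f with faults ≤ 9 is 3.

3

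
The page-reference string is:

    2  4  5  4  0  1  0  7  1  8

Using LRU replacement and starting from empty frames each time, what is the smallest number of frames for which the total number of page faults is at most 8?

f=1: 10 faults
f=2: 8 faults
f=3: 7 faults
f=4: 7 faults
f=5: 7 faults
f=6: 7 faults
f=7: 7 faults
Smallest f with faults ≤ 8 is 2.

2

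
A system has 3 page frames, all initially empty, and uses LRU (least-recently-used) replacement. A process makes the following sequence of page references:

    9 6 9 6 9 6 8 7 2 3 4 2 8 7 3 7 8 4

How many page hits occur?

7

9: fault, frames [9]
6: fault, frames [9, 6]
9: hit
6: hit
9: hit
6: hit
8: fault, frames [9, 6, 8]
7: fault, evict 9, frames [6, 8, 7]
2: fault, evict 6, frames [8, 7, 2]
3: fault, evict 8, frames [7, 2, 3]
4: fault, evict 7, frames [2, 3, 4]
2: hit
8: fault, evict 3, frames [4, 2, 8]
7: fault, evict 4, frames [2, 8, 7]
3: fault, evict 2, frames [8, 7, 3]
7: hit
8: hit
4: fault, evict 3, frames [7, 8, 4]
Hits: 7.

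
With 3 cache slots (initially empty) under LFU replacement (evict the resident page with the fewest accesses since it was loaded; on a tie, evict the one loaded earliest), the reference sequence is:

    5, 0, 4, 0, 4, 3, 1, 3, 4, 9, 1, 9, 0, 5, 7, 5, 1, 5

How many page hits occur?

4

5: miss, frames {5}
0: miss, frames {5,0}
4: miss, frames {5,0,4}
0: hit
4: hit
3: miss, evict 5, frames {0,4,3}
1: miss, evict 3, frames {0,4,1}
3: miss, evict 1, frames {0,4,3}
4: hit
9: miss, evict 3, frames {0,4,9}
1: miss, evict 9, frames {0,4,1}
9: miss, evict 1, frames {0,4,9}
0: hit
5: miss, evict 9, frames {0,4,5}
7: miss, evict 5, frames {0,4,7}
5: miss, evict 7, frames {0,4,5}
1: miss, evict 5, frames {0,4,1}
5: miss, evict 1, frames {0,4,5}
Hits: 4.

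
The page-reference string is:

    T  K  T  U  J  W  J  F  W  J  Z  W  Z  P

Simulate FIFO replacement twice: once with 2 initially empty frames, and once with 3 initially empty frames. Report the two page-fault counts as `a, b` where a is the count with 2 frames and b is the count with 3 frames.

2 frames: F F . F F F . F . F F F . F → 10 faults.
3 frames: F F . F F F . F . . F . . F → 8 faults.
8 < 10: adding a frame reduced faults, as is typical.

10, 8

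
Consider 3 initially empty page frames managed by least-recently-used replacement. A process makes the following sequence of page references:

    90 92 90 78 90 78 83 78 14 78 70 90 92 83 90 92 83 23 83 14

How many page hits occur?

9

90: miss, frames (90)
92: miss, frames (90 92)
90: hit
78: miss, frames (92 90 78)
90: hit
78: hit
83: miss, evict 92, frames (90 78 83)
78: hit
14: miss, evict 90, frames (83 78 14)
78: hit
70: miss, evict 83, frames (14 78 70)
90: miss, evict 14, frames (78 70 90)
92: miss, evict 78, frames (70 90 92)
83: miss, evict 70, frames (90 92 83)
90: hit
92: hit
83: hit
23: miss, evict 90, frames (92 83 23)
83: hit
14: miss, evict 92, frames (23 83 14)
Hits: 9.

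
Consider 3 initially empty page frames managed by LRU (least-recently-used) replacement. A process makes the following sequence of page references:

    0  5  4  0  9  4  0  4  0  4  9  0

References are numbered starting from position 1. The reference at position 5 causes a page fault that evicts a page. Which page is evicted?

pos 1: 0: fault, frames (0)
pos 2: 5: fault, frames (0 5)
pos 3: 4: fault, frames (0 5 4)
pos 4: 0: hit
pos 5: 9: fault, evict 5, frames (4 0 9)
At position 5, page 5 is evicted.

5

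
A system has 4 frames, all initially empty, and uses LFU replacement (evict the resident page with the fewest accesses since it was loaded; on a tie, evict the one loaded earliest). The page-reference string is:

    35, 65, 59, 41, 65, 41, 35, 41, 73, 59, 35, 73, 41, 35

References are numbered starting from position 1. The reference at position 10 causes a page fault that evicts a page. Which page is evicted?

pos 1: 35: miss, frames {35}
pos 2: 65: miss, frames {35,65}
pos 3: 59: miss, frames {35,65,59}
pos 4: 41: miss, frames {35,65,59,41}
pos 5: 65: hit
pos 6: 41: hit
pos 7: 35: hit
pos 8: 41: hit
pos 9: 73: miss, evict 59, frames {35,65,41,73}
pos 10: 59: miss, evict 73, frames {35,65,41,59}
At position 10, page 73 is evicted.

73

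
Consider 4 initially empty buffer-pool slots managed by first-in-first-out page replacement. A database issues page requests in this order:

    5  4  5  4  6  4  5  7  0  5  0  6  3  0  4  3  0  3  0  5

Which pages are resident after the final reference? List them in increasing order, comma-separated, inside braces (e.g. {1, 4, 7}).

5: miss, frames (5)
4: miss, frames (5 4)
5: hit
4: hit
6: miss, frames (5 4 6)
4: hit
5: hit
7: miss, frames (5 4 6 7)
0: miss, evict 5, frames (4 6 7 0)
5: miss, evict 4, frames (6 7 0 5)
0: hit
6: hit
3: miss, evict 6, frames (7 0 5 3)
0: hit
4: miss, evict 7, frames (0 5 3 4)
3: hit
0: hit
3: hit
0: hit
5: hit

{0, 3, 4, 5}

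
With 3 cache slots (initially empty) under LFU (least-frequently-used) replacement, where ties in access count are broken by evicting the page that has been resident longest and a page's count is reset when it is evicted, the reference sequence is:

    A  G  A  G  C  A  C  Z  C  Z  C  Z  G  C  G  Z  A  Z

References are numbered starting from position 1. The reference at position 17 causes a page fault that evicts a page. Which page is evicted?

pos 1: A: miss, frames [A]
pos 2: G: miss, frames [A, G]
pos 3: A: hit
pos 4: G: hit
pos 5: C: miss, frames [A, G, C]
pos 6: A: hit
pos 7: C: hit
pos 8: Z: miss, evict G, frames [A, C, Z]
pos 9: C: hit
pos 10: Z: hit
pos 11: C: hit
pos 12: Z: hit
pos 13: G: miss, evict A, frames [C, Z, G]
pos 14: C: hit
pos 15: G: hit
pos 16: Z: hit
pos 17: A: miss, evict G, frames [C, Z, A]
At position 17, page G is evicted.

G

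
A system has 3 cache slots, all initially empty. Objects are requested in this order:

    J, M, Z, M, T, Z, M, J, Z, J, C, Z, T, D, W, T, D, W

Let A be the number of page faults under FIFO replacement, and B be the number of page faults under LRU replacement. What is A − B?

Under FIFO: F F F . F . . F . . F F F F F . . . → 10 faults.
Under LRU: F F F . F . . F . . F . F F F . . . → 9 faults.
A − B = 10 − 9 = 1.

1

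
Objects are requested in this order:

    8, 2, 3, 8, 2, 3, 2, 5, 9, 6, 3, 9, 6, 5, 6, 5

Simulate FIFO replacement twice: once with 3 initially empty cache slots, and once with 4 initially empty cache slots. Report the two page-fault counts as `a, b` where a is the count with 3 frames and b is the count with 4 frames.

8, 6

3 frames: F F F . . . . F F F F . . F . . → 8 faults.
4 frames: F F F . . . . F F F . . . . . . → 6 faults.
6 < 8: adding a frame reduced faults, as is typical.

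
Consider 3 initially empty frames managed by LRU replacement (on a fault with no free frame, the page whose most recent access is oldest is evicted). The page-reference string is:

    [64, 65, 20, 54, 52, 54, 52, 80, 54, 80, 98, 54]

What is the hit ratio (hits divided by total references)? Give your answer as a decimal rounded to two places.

0.42

64 -> miss, frames [64]
65 -> miss, frames [64, 65]
20 -> miss, frames [64, 65, 20]
54 -> miss, evict 64, frames [65, 20, 54]
52 -> miss, evict 65, frames [20, 54, 52]
54 -> hit
52 -> hit
80 -> miss, evict 20, frames [54, 52, 80]
54 -> hit
80 -> hit
98 -> miss, evict 52, frames [54, 80, 98]
54 -> hit
Hits: 5 of 12 references → 5/12 = 0.4167.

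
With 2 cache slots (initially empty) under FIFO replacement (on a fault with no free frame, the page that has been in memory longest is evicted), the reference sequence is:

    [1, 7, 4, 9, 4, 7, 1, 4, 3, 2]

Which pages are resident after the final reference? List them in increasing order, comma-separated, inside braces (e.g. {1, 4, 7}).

{2, 3}

1 → fault, frames (1)
7 → fault, frames (1 7)
4 → fault, evict 1, frames (7 4)
9 → fault, evict 7, frames (4 9)
4 → hit
7 → fault, evict 4, frames (9 7)
1 → fault, evict 9, frames (7 1)
4 → fault, evict 7, frames (1 4)
3 → fault, evict 1, frames (4 3)
2 → fault, evict 4, frames (3 2)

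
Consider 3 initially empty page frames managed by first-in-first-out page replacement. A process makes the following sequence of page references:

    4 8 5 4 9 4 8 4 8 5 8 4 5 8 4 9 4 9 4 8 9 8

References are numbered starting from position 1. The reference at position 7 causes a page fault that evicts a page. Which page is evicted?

pos 1: 4: fault, frames {4}
pos 2: 8: fault, frames {4,8}
pos 3: 5: fault, frames {4,8,5}
pos 4: 4: hit
pos 5: 9: fault, evict 4, frames {8,5,9}
pos 6: 4: fault, evict 8, frames {5,9,4}
pos 7: 8: fault, evict 5, frames {9,4,8}
At position 7, page 5 is evicted.

5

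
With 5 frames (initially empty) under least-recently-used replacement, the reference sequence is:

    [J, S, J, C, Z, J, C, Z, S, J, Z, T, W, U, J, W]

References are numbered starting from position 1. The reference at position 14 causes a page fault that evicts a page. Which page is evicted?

S

pos 1: J: fault, frames {J}
pos 2: S: fault, frames {J,S}
pos 3: J: hit
pos 4: C: fault, frames {S,J,C}
pos 5: Z: fault, frames {S,J,C,Z}
pos 6: J: hit
pos 7: C: hit
pos 8: Z: hit
pos 9: S: hit
pos 10: J: hit
pos 11: Z: hit
pos 12: T: fault, frames {C,S,J,Z,T}
pos 13: W: fault, evict C, frames {S,J,Z,T,W}
pos 14: U: fault, evict S, frames {J,Z,T,W,U}
At position 14, page S is evicted.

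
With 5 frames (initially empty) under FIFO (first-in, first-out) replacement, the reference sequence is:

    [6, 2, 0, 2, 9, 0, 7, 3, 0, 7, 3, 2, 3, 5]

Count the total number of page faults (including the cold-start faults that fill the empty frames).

7

6 -> fault, frames [6]
2 -> fault, frames [6, 2]
0 -> fault, frames [6, 2, 0]
2 -> hit
9 -> fault, frames [6, 2, 0, 9]
0 -> hit
7 -> fault, frames [6, 2, 0, 9, 7]
3 -> fault, evict 6, frames [2, 0, 9, 7, 3]
0 -> hit
7 -> hit
3 -> hit
2 -> hit
3 -> hit
5 -> fault, evict 2, frames [0, 9, 7, 3, 5]
Page faults: 7.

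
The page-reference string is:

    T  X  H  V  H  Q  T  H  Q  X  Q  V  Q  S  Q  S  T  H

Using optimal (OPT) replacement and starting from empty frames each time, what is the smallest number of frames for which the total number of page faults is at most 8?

4

f=1: 18 faults
f=2: 12 faults
f=3: 9 faults
f=4: 7 faults
f=5: 6 faults
f=6: 6 faults
Smallest f with faults ≤ 8 is 4.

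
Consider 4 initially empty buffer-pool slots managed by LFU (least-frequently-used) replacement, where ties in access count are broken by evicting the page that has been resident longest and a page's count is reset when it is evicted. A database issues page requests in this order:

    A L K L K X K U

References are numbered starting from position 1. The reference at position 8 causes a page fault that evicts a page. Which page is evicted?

A

pos 1: A → fault, frames {A}
pos 2: L → fault, frames {A,L}
pos 3: K → fault, frames {A,L,K}
pos 4: L → hit
pos 5: K → hit
pos 6: X → fault, frames {A,L,K,X}
pos 7: K → hit
pos 8: U → fault, evict A, frames {L,K,X,U}
At position 8, page A is evicted.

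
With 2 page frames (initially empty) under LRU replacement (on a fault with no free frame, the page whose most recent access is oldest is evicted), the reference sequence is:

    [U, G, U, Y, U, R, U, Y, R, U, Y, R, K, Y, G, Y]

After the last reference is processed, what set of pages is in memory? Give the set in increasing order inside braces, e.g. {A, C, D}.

{G, Y}

U → fault, frames (U)
G → fault, frames (U G)
U → hit
Y → fault, evict G, frames (U Y)
U → hit
R → fault, evict Y, frames (U R)
U → hit
Y → fault, evict R, frames (U Y)
R → fault, evict U, frames (Y R)
U → fault, evict Y, frames (R U)
Y → fault, evict R, frames (U Y)
R → fault, evict U, frames (Y R)
K → fault, evict Y, frames (R K)
Y → fault, evict R, frames (K Y)
G → fault, evict K, frames (Y G)
Y → hit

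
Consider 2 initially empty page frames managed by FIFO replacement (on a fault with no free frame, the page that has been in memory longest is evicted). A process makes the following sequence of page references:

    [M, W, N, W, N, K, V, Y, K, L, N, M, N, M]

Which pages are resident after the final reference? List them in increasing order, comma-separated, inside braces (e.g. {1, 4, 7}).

M: miss, frames [M]
W: miss, frames [M, W]
N: miss, evict M, frames [W, N]
W: hit
N: hit
K: miss, evict W, frames [N, K]
V: miss, evict N, frames [K, V]
Y: miss, evict K, frames [V, Y]
K: miss, evict V, frames [Y, K]
L: miss, evict Y, frames [K, L]
N: miss, evict K, frames [L, N]
M: miss, evict L, frames [N, M]
N: hit
M: hit

{M, N}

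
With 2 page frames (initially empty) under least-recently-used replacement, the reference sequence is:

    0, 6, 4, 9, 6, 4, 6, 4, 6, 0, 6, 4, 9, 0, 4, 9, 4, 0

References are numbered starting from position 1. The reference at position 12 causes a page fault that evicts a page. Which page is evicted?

0

pos 1: 0: fault, frames [0]
pos 2: 6: fault, frames [0, 6]
pos 3: 4: fault, evict 0, frames [6, 4]
pos 4: 9: fault, evict 6, frames [4, 9]
pos 5: 6: fault, evict 4, frames [9, 6]
pos 6: 4: fault, evict 9, frames [6, 4]
pos 7: 6: hit
pos 8: 4: hit
pos 9: 6: hit
pos 10: 0: fault, evict 4, frames [6, 0]
pos 11: 6: hit
pos 12: 4: fault, evict 0, frames [6, 4]
At position 12, page 0 is evicted.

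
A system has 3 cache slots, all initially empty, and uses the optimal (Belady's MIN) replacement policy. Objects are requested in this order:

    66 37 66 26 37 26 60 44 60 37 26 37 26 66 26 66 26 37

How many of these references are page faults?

66 -> miss, frames (66)
37 -> miss, frames (66 37)
66 -> hit
26 -> miss, frames (66 37 26)
37 -> hit
26 -> hit
60 -> miss, evict 66, frames (37 26 60)
44 -> miss, evict 26, frames (37 60 44)
60 -> hit
37 -> hit
26 -> miss, evict 44, frames (37 60 26)
37 -> hit
26 -> hit
66 -> miss, evict 60, frames (37 26 66)
26 -> hit
66 -> hit
26 -> hit
37 -> hit
Page faults: 7.

7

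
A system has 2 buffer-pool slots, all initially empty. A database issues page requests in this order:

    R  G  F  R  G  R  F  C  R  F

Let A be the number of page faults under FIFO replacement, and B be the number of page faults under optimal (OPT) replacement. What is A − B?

2

Under FIFO: F F F F F . F F F F → 9 faults.
Under OPT: F F F . F . F F . F → 7 faults.
A − B = 9 − 7 = 2.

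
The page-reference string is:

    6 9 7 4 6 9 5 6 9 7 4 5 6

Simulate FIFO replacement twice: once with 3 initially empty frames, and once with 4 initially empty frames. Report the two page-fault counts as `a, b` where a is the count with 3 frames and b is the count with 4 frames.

10, 11

3 frames: F F F F F F F . . F F . F → 10 faults.
4 frames: F F F F . . F F F F F F F → 11 faults.
11 > 10: adding a frame increased faults — Belady's anomaly.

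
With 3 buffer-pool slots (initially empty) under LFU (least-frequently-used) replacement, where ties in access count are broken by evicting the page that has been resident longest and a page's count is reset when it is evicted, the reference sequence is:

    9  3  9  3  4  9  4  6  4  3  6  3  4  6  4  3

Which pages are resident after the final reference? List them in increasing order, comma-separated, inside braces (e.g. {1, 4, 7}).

{3, 4, 9}

9 → fault, frames {9}
3 → fault, frames {9,3}
9 → hit
3 → hit
4 → fault, frames {9,3,4}
9 → hit
4 → hit
6 → fault, evict 3, frames {9,4,6}
4 → hit
3 → fault, evict 6, frames {9,4,3}
6 → fault, evict 3, frames {9,4,6}
3 → fault, evict 6, frames {9,4,3}
4 → hit
6 → fault, evict 3, frames {9,4,6}
4 → hit
3 → fault, evict 6, frames {9,4,3}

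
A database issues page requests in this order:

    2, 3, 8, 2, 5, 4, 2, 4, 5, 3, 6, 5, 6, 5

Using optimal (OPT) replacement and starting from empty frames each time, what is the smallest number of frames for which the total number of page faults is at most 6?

f=1: 14 faults
f=2: 8 faults
f=3: 7 faults
f=4: 6 faults
f=5: 6 faults
f=6: 6 faults
Smallest f with faults ≤ 6 is 4.

4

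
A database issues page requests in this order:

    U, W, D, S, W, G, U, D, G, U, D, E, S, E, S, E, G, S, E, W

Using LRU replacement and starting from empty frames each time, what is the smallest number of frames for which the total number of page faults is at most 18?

f=1: 20 faults
f=2: 17 faults
f=3: 11 faults
f=4: 11 faults
f=5: 8 faults
f=6: 6 faults
Smallest f with faults ≤ 18 is 2.

2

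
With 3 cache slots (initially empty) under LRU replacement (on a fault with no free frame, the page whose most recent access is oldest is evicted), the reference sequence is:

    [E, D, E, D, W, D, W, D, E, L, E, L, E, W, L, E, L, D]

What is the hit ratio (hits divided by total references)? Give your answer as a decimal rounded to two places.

E: fault, frames {E}
D: fault, frames {E,D}
E: hit
D: hit
W: fault, frames {E,D,W}
D: hit
W: hit
D: hit
E: hit
L: fault, evict W, frames {D,E,L}
E: hit
L: hit
E: hit
W: fault, evict D, frames {L,E,W}
L: hit
E: hit
L: hit
D: fault, evict W, frames {E,L,D}
Hits: 12 of 18 references → 12/18 = 0.6667.

0.67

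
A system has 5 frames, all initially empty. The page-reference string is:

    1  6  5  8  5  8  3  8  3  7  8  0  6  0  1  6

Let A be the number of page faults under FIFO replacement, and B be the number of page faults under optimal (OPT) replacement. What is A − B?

Under FIFO: F F F F . . F . . F . F F . F . → 9 faults.
Under OPT: F F F F . . F . . F . F . . . . → 7 faults.
A − B = 9 − 7 = 2.

2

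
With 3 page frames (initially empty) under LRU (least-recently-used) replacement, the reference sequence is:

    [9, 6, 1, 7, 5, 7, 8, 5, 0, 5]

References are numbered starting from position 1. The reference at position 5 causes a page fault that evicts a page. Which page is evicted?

6

pos 1: 9 -> fault, frames [9]
pos 2: 6 -> fault, frames [9, 6]
pos 3: 1 -> fault, frames [9, 6, 1]
pos 4: 7 -> fault, evict 9, frames [6, 1, 7]
pos 5: 5 -> fault, evict 6, frames [1, 7, 5]
At position 5, page 6 is evicted.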